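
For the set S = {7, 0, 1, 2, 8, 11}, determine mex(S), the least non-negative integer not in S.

The values 0, 1, 2 are all present; 3 is the first non-negative integer missing from the set.

3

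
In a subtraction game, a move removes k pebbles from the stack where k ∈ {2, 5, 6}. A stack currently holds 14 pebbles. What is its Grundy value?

Compute g(0), g(1), … for moves {2, 5, 6}:
k:     0  1  2  3  4  5  6  7  8  9 10 11 12 13 14
g(k):  0  0  1  1  0  2  1  3  0  2  1  0  0  1  1
So g(14) = 1.

1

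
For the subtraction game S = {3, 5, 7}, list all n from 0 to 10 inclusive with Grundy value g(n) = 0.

Compute g(0), g(1), … for moves {3, 5, 7}:
g(0) = mex{} = 0
g(1) = mex{} = 0
g(2) = mex{} = 0
g(3) = mex{0} = 1
g(4) = mex{0} = 1
g(5) = mex{0} = 1
g(6) = mex{0,1} = 2
g(7) = mex{0,1} = 2
g(8) = mex{0,1} = 2
g(9) = mex{0,1,2} = 3
g(10) = mex{1,2} = 0
The P-positions (g = 0) in 0..10 are 0, 1, 2, 10.

0, 1, 2, 10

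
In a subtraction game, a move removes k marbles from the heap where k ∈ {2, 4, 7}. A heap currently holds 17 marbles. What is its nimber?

Compute g(0), g(1), … for moves {2, 4, 7}:
k:     0  1  2  3  4  5  6  7  8  9 10 11 12 13 14 15 16 17
g(k):  0  0  1  1  2  2  0  3  1  0  2  1  0  2  1  0  2  1
So g(17) = 1.

1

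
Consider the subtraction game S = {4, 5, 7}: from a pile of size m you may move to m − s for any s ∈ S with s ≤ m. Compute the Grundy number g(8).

2

Compute g(0), g(1), … for moves {4, 5, 7}:
k:     0  1  2  3  4  5  6  7  8
g(k):  0  0  0  0  1  1  1  1  2
So g(8) = 2.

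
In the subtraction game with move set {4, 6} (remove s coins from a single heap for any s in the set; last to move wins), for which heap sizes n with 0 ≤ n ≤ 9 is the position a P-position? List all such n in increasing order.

0, 1, 2, 3

Compute g(0), g(1), … for moves {4, 6}:
g(0) = mex{} = 0
g(1) = mex{} = 0
g(2) = mex{} = 0
g(3) = mex{} = 0
g(4) = mex{0} = 1
g(5) = mex{0} = 1
g(6) = mex{0} = 1
g(7) = mex{0} = 1
g(8) = mex{0,1} = 2
g(9) = mex{0,1} = 2
The P-positions (g = 0) in 0..9 are 0, 1, 2, 3.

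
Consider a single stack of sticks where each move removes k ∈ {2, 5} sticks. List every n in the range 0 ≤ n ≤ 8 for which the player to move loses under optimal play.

0, 1, 4, 7, 8

Compute g(0), g(1), … for moves {2, 5}:
g(0) = mex{} = 0
g(1) = mex{} = 0
g(2) = mex{0} = 1
g(3) = mex{0} = 1
g(4) = mex{1} = 0
g(5) = mex{0,1} = 2
g(6) = mex{0} = 1
g(7) = mex{1,2} = 0
g(8) = mex{1} = 0
The P-positions (g = 0) in 0..8 are 0, 1, 4, 7, 8.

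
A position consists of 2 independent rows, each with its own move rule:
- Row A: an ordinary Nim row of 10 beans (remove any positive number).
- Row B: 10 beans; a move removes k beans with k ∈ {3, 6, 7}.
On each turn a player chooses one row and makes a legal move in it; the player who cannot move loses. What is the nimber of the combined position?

10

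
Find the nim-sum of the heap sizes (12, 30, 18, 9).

9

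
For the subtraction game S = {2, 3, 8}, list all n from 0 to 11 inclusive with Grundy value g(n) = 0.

0, 1, 5, 6, 10, 11

Compute g(0), g(1), … for moves {2, 3, 8}:
k:     0  1  2  3  4  5  6  7  8  9 10 11
g(k):  0  0  1  1  2  0  0  1  1  2  0  0
The P-positions (g = 0) in 0..11 are 0, 1, 5, 6, 10, 11.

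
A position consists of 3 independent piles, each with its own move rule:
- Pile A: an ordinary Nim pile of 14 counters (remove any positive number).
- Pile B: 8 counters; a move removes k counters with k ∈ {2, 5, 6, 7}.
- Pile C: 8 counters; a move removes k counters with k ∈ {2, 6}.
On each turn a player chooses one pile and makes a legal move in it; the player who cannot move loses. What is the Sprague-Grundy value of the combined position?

Pile A is a plain Nim pile of size 14, so its Grundy value is 14.
Grundy values for pile B (subtraction set {2, 5, 6, 7}):
k:     0  1  2  3  4  5  6  7  8
g(k):  0  0  1  1  0  2  1  3  2
So g(8) = 2.
Build the Grundy sequence for pile C with g(k) = mex{g(k−s) : s ∈ {2, 6}, s ≤ k}:
g(0) = mex{} = 0
g(1) = mex{} = 0
g(2) = mex{0} = 1
g(3) = mex{0} = 1
g(4) = mex{1} = 0
g(5) = mex{1} = 0
g(6) = mex{0} = 1
g(7) = mex{0} = 1
g(8) = mex{1} = 0
So g(8) = 0.
The value of a disjunctive sum is the nim-sum of the parts.
Combined value = 14 XOR 2 XOR 0 = 12.

12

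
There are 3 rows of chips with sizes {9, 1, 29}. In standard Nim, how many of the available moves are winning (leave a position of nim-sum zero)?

1

Write each in binary and XOR column by column:
  01001  (9)
  00001  (1)
  11101  (29)
  -----
  10101  (21)
The overall nim-sum is X = 21. A row of size p has a winning move iff p XOR X < p (reduce it to p XOR X).
  9: 9 XOR 21 = 28 ≥ 9 — no move.
  1: 1 XOR 21 = 20 ≥ 1 — no move.
  29: 29 XOR 21 = 8 < 29 — winning move (to 8).
That gives 1 winning move.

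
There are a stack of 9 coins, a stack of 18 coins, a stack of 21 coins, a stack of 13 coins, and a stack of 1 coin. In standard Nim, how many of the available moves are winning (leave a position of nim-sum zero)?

1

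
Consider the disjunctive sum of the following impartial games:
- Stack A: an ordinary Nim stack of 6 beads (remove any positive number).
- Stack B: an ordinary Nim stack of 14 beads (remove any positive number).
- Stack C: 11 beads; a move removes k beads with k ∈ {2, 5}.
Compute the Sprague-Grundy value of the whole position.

8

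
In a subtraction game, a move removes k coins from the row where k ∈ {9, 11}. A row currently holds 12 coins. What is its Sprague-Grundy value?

Grundy values for subtraction set {9, 11}:
k:     0  1  2  3  4  5  6  7  8  9 10 11 12
g(k):  0  0  0  0  0  0  0  0  0  1  1  1  1
So g(12) = 1.

1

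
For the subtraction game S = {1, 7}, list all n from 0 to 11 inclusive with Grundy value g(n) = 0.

Grundy values for subtraction set {1, 7}:
k:     0  1  2  3  4  5  6  7  8  9 10 11
g(k):  0  1  0  1  0  1  0  1  0  1  0  1
The P-positions (g = 0) in 0..11 are 0, 2, 4, 6, 8, 10.

0, 2, 4, 6, 8, 10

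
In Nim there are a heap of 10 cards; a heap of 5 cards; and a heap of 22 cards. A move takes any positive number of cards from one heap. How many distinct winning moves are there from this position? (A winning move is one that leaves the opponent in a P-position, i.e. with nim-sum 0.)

1

In binary:
  01010  (10)
  00101  (5)
  10110  (22)
  -----
  11001  (25)
The overall nim-sum is X = 25. A heap of size p has a winning move iff p XOR X < p (reduce it to p XOR X).
  10: 10 XOR 25 = 19 ≥ 10 — no move.
  5: 5 XOR 25 = 28 ≥ 5 — no move.
  22: 22 XOR 25 = 15 < 22 — winning move (to 15).
That gives 1 winning move.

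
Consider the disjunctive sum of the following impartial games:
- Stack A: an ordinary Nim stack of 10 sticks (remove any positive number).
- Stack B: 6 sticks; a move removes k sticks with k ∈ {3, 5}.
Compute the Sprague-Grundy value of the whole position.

8

Stack A is a plain Nim stack of size 10, so its Grundy value is 10.
Build the Grundy sequence for stack B with g(k) = mex{g(k−s) : s ∈ {3, 5}, s ≤ k}:
g(0) = mex{} = 0
g(1) = mex{} = 0
g(2) = mex{} = 0
g(3) = mex{0} = 1
g(4) = mex{0} = 1
g(5) = mex{0} = 1
g(6) = mex{0,1} = 2
So g(6) = 2.
By the Sprague-Grundy theorem, the Grundy value of a sum of independent games is the XOR of the component values.
Combined value = 10 XOR 2 = 8.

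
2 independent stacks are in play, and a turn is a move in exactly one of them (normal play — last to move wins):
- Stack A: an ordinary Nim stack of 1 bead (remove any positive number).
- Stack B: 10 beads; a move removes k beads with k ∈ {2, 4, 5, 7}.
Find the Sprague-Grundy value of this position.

1

Stack A is a plain Nim stack of size 1, so its Grundy value is 1.
Grundy values for stack B (subtraction set {2, 4, 5, 7}):
g(0) = mex{} = 0
g(1) = mex{} = 0
g(2) = mex{0} = 1
g(3) = mex{0} = 1
g(4) = mex{0,1} = 2
g(5) = mex{0,1} = 2
g(6) = mex{0,1,2} = 3
g(7) = mex{0,1,2} = 3
g(8) = mex{0,1,2,3} = 4
g(9) = mex{1,2,3} = 0
g(10) = mex{1,2,3,4} = 0
So g(10) = 0.
The value of a disjunctive sum is the nim-sum of the parts.
Combined value = 1 XOR 0 = 1.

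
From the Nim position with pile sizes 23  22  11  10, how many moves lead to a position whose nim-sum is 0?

0

Compute the nim-sum pairwise:
23 ^ 22 = 1
1 ^ 11 = 10
10 ^ 10 = 0
The nim-sum is already 0, so every move leaves a nonzero nim-sum — there are no winning moves.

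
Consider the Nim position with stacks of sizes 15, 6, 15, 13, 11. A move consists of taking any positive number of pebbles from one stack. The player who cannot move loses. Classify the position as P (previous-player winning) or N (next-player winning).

P-position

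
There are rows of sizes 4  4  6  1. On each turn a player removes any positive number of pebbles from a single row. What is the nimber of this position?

Compute the nim-sum pairwise:
4 XOR 4 = 0
0 XOR 6 = 6
6 XOR 1 = 7

7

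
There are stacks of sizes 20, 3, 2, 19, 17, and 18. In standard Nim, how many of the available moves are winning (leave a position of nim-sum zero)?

1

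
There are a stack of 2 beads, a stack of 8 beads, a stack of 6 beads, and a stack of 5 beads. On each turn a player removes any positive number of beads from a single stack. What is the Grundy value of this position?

Nim-sum: 2 XOR 8 XOR 6 XOR 5 = 9.

9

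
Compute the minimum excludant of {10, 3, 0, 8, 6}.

0 is in the set but 1 is not, so the mex is 1.

1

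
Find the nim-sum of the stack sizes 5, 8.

13

Write each in binary and XOR column by column:
  0101  (5)
  1000  (8)
  ----
  1101  (13)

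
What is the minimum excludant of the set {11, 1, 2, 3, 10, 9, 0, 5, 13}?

4

The values 0, 1, 2, 3 are all present; 4 is the first non-negative integer missing from the set.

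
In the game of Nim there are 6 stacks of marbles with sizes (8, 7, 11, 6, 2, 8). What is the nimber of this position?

Write each in binary and XOR column by column:
  1000  (8)
  0111  (7)
  1011  (11)
  0110  (6)
  0010  (2)
  1000  (8)
  ----
  1000  (8)

8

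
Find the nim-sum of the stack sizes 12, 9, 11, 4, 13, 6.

1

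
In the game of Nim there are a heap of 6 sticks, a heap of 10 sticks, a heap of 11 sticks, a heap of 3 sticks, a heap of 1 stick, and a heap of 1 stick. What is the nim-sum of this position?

4

Compute the nim-sum pairwise:
6 ^ 10 = 12
12 ^ 11 = 7
7 ^ 3 = 4
4 ^ 1 = 5
5 ^ 1 = 4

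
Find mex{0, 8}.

0 is in the set but 1 is not, so the mex is 1.

1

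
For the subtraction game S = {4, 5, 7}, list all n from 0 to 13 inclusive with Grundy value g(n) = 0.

0, 1, 2, 3, 11, 12, 13

Compute g(0), g(1), … for moves {4, 5, 7}:
g(0) = mex{} = 0
g(1) = mex{} = 0
g(2) = mex{} = 0
g(3) = mex{} = 0
g(4) = mex{0} = 1
g(5) = mex{0} = 1
g(6) = mex{0} = 1
g(7) = mex{0} = 1
g(8) = mex{0,1} = 2
g(9) = mex{0,1} = 2
g(10) = mex{0,1} = 2
g(11) = mex{1} = 0
g(12) = mex{1,2} = 0
g(13) = mex{1,2} = 0
The P-positions (g = 0) in 0..13 are 0, 1, 2, 3, 11, 12, 13.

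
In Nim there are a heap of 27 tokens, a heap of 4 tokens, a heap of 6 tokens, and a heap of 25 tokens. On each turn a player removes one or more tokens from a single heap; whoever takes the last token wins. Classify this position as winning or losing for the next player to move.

Bitwise XOR of the heap sizes:
  11011  (27)
  00100  (4)
  00110  (6)
  11001  (25)
  -----
  00000  (0)
The nim-sum is 0, so this is a P-position: the player to move is in a losing position under optimal play.

Losing position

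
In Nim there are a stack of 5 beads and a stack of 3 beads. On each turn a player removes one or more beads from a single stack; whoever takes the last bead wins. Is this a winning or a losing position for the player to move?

Compute the nim-sum pairwise:
5 ^ 3 = 6
The nim-sum is 6 ≠ 0, so this is an N-position: the player to move can win.

Winning position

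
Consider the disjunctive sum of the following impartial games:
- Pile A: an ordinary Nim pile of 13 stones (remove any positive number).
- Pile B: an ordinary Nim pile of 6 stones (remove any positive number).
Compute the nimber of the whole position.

11

Pile A is a plain Nim pile of size 13, so its Grundy value is 13.
Pile B is a plain Nim pile of size 6, so its Grundy value is 6.
The value of a disjunctive sum is the nim-sum of the parts.
Combined value = 13 XOR 6 = 11.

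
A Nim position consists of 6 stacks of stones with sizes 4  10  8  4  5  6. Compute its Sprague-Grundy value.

In binary:
  0100  (4)
  1010  (10)
  1000  (8)
  0100  (4)
  0101  (5)
  0110  (6)
  ----
  0001  (1)

1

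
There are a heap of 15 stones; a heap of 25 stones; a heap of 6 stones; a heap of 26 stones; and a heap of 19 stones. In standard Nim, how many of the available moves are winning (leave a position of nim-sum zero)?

3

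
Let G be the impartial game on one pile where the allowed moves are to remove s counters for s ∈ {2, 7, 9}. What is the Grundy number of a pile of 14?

3

Build the Grundy sequence with g(k) = mex{g(k−s) : s ∈ {2, 7, 9}, s ≤ k}:
g(0) = mex{} = 0
g(1) = mex{} = 0
g(2) = mex{0} = 1
g(3) = mex{0} = 1
g(4) = mex{1} = 0
g(5) = mex{1} = 0
g(6) = mex{0} = 1
g(7) = mex{0} = 1
g(8) = mex{0,1} = 2
g(9) = mex{0,1} = 2
g(10) = mex{0,1,2} = 3
g(11) = mex{0,1,2} = 3
g(12) = mex{0,1,3} = 2
g(13) = mex{0,1,3} = 2
g(14) = mex{0,1,2} = 3
So g(14) = 3.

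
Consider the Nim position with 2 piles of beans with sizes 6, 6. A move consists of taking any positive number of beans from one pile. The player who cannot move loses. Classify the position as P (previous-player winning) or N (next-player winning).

Compute the nim-sum pairwise:
6 ⊕ 6 = 0
The nim-sum is 0, so this is a P-position: the player to move is in a losing position under optimal play.

P-position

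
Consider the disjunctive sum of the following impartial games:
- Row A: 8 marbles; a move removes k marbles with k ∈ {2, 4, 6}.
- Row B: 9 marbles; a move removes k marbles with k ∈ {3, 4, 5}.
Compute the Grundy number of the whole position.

0

Build the Grundy sequence for row A with g(k) = mex{g(k−s) : s ∈ {2, 4, 6}, s ≤ k}:
k:     0  1  2  3  4  5  6  7  8
g(k):  0  0  1  1  2  2  3  3  0
So g(8) = 0.
For row B, compute g(0), g(1), … with moves {3, 4, 5}:
k:     0  1  2  3  4  5  6  7  8  9
g(k):  0  0  0  1  1  1  2  2  0  0
So g(9) = 0.
The value of a disjunctive sum is the nim-sum of the parts.
Combined value = 0 ⊕ 0 = 0.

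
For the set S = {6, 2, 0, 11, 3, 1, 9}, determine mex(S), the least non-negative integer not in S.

4

The values 0, 1, 2, 3 are all present; 4 is the first non-negative integer missing from the set.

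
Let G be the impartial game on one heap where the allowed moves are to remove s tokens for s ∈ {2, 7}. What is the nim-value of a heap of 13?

Compute g(0), g(1), … for moves {2, 7}:
g(0) = mex{} = 0
g(1) = mex{} = 0
g(2) = mex{0} = 1
g(3) = mex{0} = 1
g(4) = mex{1} = 0
g(5) = mex{1} = 0
g(6) = mex{0} = 1
g(7) = mex{0} = 1
g(8) = mex{0,1} = 2
g(9) = mex{1} = 0
g(10) = mex{1,2} = 0
g(11) = mex{0} = 1
g(12) = mex{0} = 1
g(13) = mex{1} = 0
So g(13) = 0.

0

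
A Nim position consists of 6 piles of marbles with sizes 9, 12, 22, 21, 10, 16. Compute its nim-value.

Compute the nim-sum pairwise:
9 ⊕ 12 = 5
5 ⊕ 22 = 19
19 ⊕ 21 = 6
6 ⊕ 10 = 12
12 ⊕ 16 = 28

28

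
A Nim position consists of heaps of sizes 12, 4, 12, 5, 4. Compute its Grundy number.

5

Write each in binary and XOR column by column:
  1100  (12)
  0100  (4)
  1100  (12)
  0101  (5)
  0100  (4)
  ----
  0101  (5)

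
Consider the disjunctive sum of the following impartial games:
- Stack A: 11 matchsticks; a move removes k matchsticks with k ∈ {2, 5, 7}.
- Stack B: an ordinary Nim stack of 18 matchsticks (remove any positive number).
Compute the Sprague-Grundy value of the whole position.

17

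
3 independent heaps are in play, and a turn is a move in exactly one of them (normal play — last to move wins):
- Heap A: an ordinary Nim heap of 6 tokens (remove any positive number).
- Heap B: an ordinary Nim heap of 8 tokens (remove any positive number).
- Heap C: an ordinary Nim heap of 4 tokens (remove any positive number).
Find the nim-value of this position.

10

Heap A is a plain Nim heap of size 6, so its Grundy value is 6.
Heap B is a plain Nim heap of size 8, so its Grundy value is 8.
Heap C is a plain Nim heap of size 4, so its Grundy value is 4.
By the Sprague-Grundy theorem, the Grundy value of a sum of independent games is the XOR of the component values.
Combined value = 6 XOR 8 XOR 4 = 10.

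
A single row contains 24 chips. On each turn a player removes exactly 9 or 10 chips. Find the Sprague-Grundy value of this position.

0

Build the Grundy sequence with g(k) = mex{g(k−s) : s ∈ {9, 10}, s ≤ k}:
k:     0  1  2  3  4  5  6  7  8  9 10 11 12 13 14 15 16 17 18 19 20 21 22 23 24
g(k):  0  0  0  0  0  0  0  0  0  1  1  1  1  1  1  1  1  1  2  0  0  0  0  0  0
So g(24) = 0.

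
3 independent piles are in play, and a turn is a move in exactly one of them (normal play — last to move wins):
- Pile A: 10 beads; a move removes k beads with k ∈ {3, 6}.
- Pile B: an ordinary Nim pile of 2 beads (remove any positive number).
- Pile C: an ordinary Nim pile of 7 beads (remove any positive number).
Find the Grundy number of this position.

5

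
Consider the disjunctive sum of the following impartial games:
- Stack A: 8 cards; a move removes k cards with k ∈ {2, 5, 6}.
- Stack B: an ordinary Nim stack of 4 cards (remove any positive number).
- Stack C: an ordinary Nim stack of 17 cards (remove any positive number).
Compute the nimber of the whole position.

Build the Grundy sequence for stack A with g(k) = mex{g(k−s) : s ∈ {2, 5, 6}, s ≤ k}:
g(0) = mex{} = 0
g(1) = mex{} = 0
g(2) = mex{0} = 1
g(3) = mex{0} = 1
g(4) = mex{1} = 0
g(5) = mex{0,1} = 2
g(6) = mex{0} = 1
g(7) = mex{0,1,2} = 3
g(8) = mex{1} = 0
So g(8) = 0.
Stack B is a plain Nim stack of size 4, so its Grundy value is 4.
Stack C is a plain Nim stack of size 17, so its Grundy value is 17.
The value of a disjunctive sum is the nim-sum of the parts.
Combined value = 0 XOR 4 XOR 17 = 21.

21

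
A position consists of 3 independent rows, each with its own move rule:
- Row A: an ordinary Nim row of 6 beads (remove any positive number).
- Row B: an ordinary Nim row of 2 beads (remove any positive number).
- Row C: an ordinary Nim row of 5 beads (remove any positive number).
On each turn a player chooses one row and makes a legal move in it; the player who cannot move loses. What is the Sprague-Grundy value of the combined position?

Row A is a plain Nim row of size 6, so its Grundy value is 6.
Row B is a plain Nim row of size 2, so its Grundy value is 2.
Row C is a plain Nim row of size 5, so its Grundy value is 5.
The value of a disjunctive sum is the nim-sum of the parts.
Combined value = 6 XOR 2 XOR 5 = 1.

1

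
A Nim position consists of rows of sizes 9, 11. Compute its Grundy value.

Compute the nim-sum pairwise:
9 ^ 11 = 2

2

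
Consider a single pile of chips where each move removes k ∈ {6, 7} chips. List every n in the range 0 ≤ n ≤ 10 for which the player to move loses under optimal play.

Grundy values for subtraction set {6, 7}:
k:     0  1  2  3  4  5  6  7  8  9 10
g(k):  0  0  0  0  0  0  1  1  1  1  1
The P-positions (g = 0) in 0..10 are 0, 1, 2, 3, 4, 5.

0, 1, 2, 3, 4, 5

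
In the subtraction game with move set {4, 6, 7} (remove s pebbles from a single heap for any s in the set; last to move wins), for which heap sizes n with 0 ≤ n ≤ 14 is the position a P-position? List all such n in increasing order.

0, 1, 2, 3, 11, 12, 13, 14

Compute g(0), g(1), … for moves {4, 6, 7}:
k:     0  1  2  3  4  5  6  7  8  9 10 11 12 13 14
g(k):  0  0  0  0  1  1  1  1  2  2  2  0  0  0  0
The P-positions (g = 0) in 0..14 are 0, 1, 2, 3, 11, 12, 13, 14.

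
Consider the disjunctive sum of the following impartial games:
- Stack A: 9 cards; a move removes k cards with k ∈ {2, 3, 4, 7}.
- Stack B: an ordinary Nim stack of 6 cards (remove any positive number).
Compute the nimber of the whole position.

Grundy values for stack A (subtraction set {2, 3, 4, 7}):
k:     0  1  2  3  4  5  6  7  8  9
g(k):  0  0  1  1  2  2  0  3  1  4
So g(9) = 4.
Stack B is a plain Nim stack of size 6, so its Grundy value is 6.
The value of a disjunctive sum is the nim-sum of the parts.
Combined value = 4 XOR 6 = 2.

2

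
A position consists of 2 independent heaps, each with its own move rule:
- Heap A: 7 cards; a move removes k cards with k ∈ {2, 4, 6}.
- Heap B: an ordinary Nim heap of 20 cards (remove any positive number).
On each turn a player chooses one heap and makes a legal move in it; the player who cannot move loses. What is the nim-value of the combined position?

23

Build the Grundy sequence for heap A with g(k) = mex{g(k−s) : s ∈ {2, 4, 6}, s ≤ k}:
g(0) = mex{} = 0
g(1) = mex{} = 0
g(2) = mex{0} = 1
g(3) = mex{0} = 1
g(4) = mex{0,1} = 2
g(5) = mex{0,1} = 2
g(6) = mex{0,1,2} = 3
g(7) = mex{0,1,2} = 3
So g(7) = 3.
Heap B is a plain Nim heap of size 20, so its Grundy value is 20.
The value of a disjunctive sum is the nim-sum of the parts.
Combined value = 3 XOR 20 = 23.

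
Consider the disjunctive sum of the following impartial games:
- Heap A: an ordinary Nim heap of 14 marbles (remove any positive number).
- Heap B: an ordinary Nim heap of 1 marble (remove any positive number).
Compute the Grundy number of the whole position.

15

Heap A is a plain Nim heap of size 14, so its Grundy value is 14.
Heap B is a plain Nim heap of size 1, so its Grundy value is 1.
By the Sprague-Grundy theorem, the Grundy value of a sum of independent games is the XOR of the component values.
Combined value = 14 XOR 1 = 15.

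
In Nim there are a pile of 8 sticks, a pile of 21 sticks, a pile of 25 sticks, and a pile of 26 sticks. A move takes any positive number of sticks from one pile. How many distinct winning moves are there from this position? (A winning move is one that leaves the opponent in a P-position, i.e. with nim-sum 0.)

3

Write each in binary and XOR column by column:
  01000  (8)
  10101  (21)
  11001  (25)
  11010  (26)
  -----
  11110  (30)
The overall nim-sum is X = 30. A pile of size p has a winning move iff p XOR X < p (reduce it to p XOR X).
  8: 8 XOR 30 = 22 ≥ 8 — no move.
  21: 21 XOR 30 = 11 < 21 — winning move (to 11).
  25: 25 XOR 30 = 7 < 25 — winning move (to 7).
  26: 26 XOR 30 = 4 < 26 — winning move (to 4).
That gives 3 winning moves.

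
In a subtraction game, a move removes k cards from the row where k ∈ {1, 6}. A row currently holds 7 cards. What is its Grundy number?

0

Build the Grundy sequence with g(k) = mex{g(k−s) : s ∈ {1, 6}, s ≤ k}:
g(0) = mex{} = 0
g(1) = mex{0} = 1
g(2) = mex{1} = 0
g(3) = mex{0} = 1
g(4) = mex{1} = 0
g(5) = mex{0} = 1
g(6) = mex{0,1} = 2
g(7) = mex{1,2} = 0
So g(7) = 0.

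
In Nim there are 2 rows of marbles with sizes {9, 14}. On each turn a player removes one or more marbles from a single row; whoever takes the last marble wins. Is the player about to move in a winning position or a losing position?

Compute the nim-sum pairwise:
9 ⊕ 14 = 7
The nim-sum is 7 ≠ 0, so this is an N-position: the player to move can win.

Winning position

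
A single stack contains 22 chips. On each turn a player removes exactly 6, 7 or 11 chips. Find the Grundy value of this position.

Grundy values for subtraction set {6, 7, 11}:
k:     0  1  2  3  4  5  6  7  8  9 10 11 12 13 14 15 16 17 18 19 20 21 22
g(k):  0  0  0  0  0  0  1  1  1  1  1  1  2  2  2  2  2  0  0  0  0  0  0
So g(22) = 0.

0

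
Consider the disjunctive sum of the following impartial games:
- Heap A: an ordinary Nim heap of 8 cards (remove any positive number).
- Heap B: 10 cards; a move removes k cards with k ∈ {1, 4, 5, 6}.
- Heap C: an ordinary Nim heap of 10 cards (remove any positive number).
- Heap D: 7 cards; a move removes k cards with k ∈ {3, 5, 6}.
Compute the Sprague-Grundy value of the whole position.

Heap A is a plain Nim heap of size 8, so its Grundy value is 8.
Build the Grundy sequence for heap B with g(k) = mex{g(k−s) : s ∈ {1, 4, 5, 6}, s ≤ k}:
g(0) = mex{} = 0
g(1) = mex{0} = 1
g(2) = mex{1} = 0
g(3) = mex{0} = 1
g(4) = mex{0,1} = 2
g(5) = mex{0,1,2} = 3
g(6) = mex{0,1,3} = 2
g(7) = mex{0,1,2} = 3
g(8) = mex{0,1,2,3} = 4
g(9) = mex{1,2,3,4} = 0
g(10) = mex{0,2,3} = 1
So g(10) = 1.
Heap C is a plain Nim heap of size 10, so its Grundy value is 10.
For heap D, compute g(0), g(1), … with moves {3, 5, 6}:
k:     0  1  2  3  4  5  6  7
g(k):  0  0  0  1  1  1  2  2
So g(7) = 2.
By the Sprague-Grundy theorem, the Grundy value of a sum of independent games is the XOR of the component values.
Combined value = 8 XOR 1 XOR 10 XOR 2 = 1.

1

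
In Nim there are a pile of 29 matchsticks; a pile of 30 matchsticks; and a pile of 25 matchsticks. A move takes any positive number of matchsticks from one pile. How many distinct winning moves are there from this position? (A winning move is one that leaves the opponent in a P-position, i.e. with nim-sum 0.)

3

Nim-sum: 29 XOR 30 XOR 25 = 26.
The overall nim-sum is X = 26. A pile of size p has a winning move iff p XOR X < p (reduce it to p XOR X).
  29: 29 XOR 26 = 7 < 29 — winning move (to 7).
  30: 30 XOR 26 = 4 < 30 — winning move (to 4).
  25: 25 XOR 26 = 3 < 25 — winning move (to 3).
That gives 3 winning moves.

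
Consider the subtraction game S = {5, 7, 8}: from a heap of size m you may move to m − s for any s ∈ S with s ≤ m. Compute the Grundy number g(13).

Build the Grundy sequence with g(k) = mex{g(k−s) : s ∈ {5, 7, 8}, s ≤ k}:
g(0) = mex{} = 0
g(1) = mex{} = 0
g(2) = mex{} = 0
g(3) = mex{} = 0
g(4) = mex{} = 0
g(5) = mex{0} = 1
g(6) = mex{0} = 1
g(7) = mex{0} = 1
g(8) = mex{0} = 1
g(9) = mex{0} = 1
g(10) = mex{0,1} = 2
g(11) = mex{0,1} = 2
g(12) = mex{0,1} = 2
g(13) = mex{1} = 0
So g(13) = 0.

0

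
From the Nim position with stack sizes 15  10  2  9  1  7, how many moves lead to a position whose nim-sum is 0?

Compute the nim-sum pairwise:
15 ^ 10 = 5
5 ^ 2 = 7
7 ^ 9 = 14
14 ^ 1 = 15
15 ^ 7 = 8
The overall nim-sum is X = 8. A stack of size p has a winning move iff p XOR X < p (reduce it to p XOR X).
  15: 15 XOR 8 = 7 < 15 — winning move (to 7).
  10: 10 XOR 8 = 2 < 10 — winning move (to 2).
  2: 2 XOR 8 = 10 ≥ 2 — no move.
  9: 9 XOR 8 = 1 < 9 — winning move (to 1).
  1: 1 XOR 8 = 9 ≥ 1 — no move.
  7: 7 XOR 8 = 15 ≥ 7 — no move.
That gives 3 winning moves.

3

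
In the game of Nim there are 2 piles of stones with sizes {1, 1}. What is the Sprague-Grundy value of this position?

Nim-sum: 1 ⊕ 1 = 0.

0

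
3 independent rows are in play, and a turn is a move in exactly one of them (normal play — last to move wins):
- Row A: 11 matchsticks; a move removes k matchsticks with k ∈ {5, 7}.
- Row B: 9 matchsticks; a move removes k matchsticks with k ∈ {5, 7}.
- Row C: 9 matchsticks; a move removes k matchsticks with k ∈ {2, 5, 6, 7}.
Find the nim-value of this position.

1

Grundy values for row A (subtraction set {5, 7}):
g(0) = mex{} = 0
g(1) = mex{} = 0
g(2) = mex{} = 0
g(3) = mex{} = 0
g(4) = mex{} = 0
g(5) = mex{0} = 1
g(6) = mex{0} = 1
g(7) = mex{0} = 1
g(8) = mex{0} = 1
g(9) = mex{0} = 1
g(10) = mex{0,1} = 2
g(11) = mex{0,1} = 2
So g(11) = 2.
For row B, compute g(0), g(1), … with moves {5, 7}:
g(0) = mex{} = 0
g(1) = mex{} = 0
g(2) = mex{} = 0
g(3) = mex{} = 0
g(4) = mex{} = 0
g(5) = mex{0} = 1
g(6) = mex{0} = 1
g(7) = mex{0} = 1
g(8) = mex{0} = 1
g(9) = mex{0} = 1
So g(9) = 1.
Build the Grundy sequence for row C with g(k) = mex{g(k−s) : s ∈ {2, 5, 6, 7}, s ≤ k}:
k:     0  1  2  3  4  5  6  7  8  9
g(k):  0  0  1  1  0  2  1  3  2  2
So g(9) = 2.
By the Sprague-Grundy theorem, the Grundy value of a sum of independent games is the XOR of the component values.
Combined value = 2 XOR 1 XOR 2 = 1.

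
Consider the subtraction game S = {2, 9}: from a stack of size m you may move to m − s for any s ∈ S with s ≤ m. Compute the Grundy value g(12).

0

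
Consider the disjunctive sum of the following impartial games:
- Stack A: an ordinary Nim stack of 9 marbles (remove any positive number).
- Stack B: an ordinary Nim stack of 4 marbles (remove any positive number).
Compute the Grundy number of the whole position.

Stack A is a plain Nim stack of size 9, so its Grundy value is 9.
Stack B is a plain Nim stack of size 4, so its Grundy value is 4.
The value of a disjunctive sum is the nim-sum of the parts.
Combined value = 9 ⊕ 4 = 13.

13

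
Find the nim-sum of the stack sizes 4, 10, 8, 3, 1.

Bitwise XOR of the heap sizes:
  0100  (4)
  1010  (10)
  1000  (8)
  0011  (3)
  0001  (1)
  ----
  0100  (4)

4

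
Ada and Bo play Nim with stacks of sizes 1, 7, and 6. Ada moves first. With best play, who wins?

Nim-sum: 1 ^ 7 ^ 6 = 0.
The nim-sum is 0, so this is a P-position: the player to move is in a losing position under optimal play; Ada is about to move from it and so loses — Bo wins.

Bo wins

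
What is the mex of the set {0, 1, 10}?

2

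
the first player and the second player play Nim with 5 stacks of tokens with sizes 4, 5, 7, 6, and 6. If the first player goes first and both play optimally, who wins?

the first player wins

Compute the nim-sum pairwise:
4 ⊕ 5 = 1
1 ⊕ 7 = 6
6 ⊕ 6 = 0
0 ⊕ 6 = 6
The nim-sum is 6 ≠ 0, so this is an N-position: the player to move can win; the first player has a winning move.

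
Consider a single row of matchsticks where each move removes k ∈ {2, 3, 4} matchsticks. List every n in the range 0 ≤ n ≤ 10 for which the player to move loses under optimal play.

0, 1, 6, 7

Build the Grundy sequence with g(k) = mex{g(k−s) : s ∈ {2, 3, 4}, s ≤ k}:
k:     0  1  2  3  4  5  6  7  8  9 10
g(k):  0  0  1  1  2  2  0  0  1  1  2
The P-positions (g = 0) in 0..10 are 0, 1, 6, 7.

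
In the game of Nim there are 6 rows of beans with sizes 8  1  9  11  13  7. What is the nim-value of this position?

Compute the nim-sum pairwise:
8 ^ 1 = 9
9 ^ 9 = 0
0 ^ 11 = 11
11 ^ 13 = 6
6 ^ 7 = 1

1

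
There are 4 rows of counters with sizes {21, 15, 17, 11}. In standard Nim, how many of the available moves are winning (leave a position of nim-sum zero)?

In binary:
  10101  (21)
  01111  (15)
  10001  (17)
  01011  (11)
  -----
  00000  (0)
The nim-sum is already 0, so every move leaves a nonzero nim-sum — there are no winning moves.

0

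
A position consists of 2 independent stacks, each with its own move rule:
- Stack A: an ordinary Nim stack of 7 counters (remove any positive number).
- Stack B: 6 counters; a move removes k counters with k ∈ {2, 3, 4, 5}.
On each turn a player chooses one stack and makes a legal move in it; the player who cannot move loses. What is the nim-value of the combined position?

4

Stack A is a plain Nim stack of size 7, so its Grundy value is 7.
For stack B, compute g(0), g(1), … with moves {2, 3, 4, 5}:
g(0) = mex{} = 0
g(1) = mex{} = 0
g(2) = mex{0} = 1
g(3) = mex{0} = 1
g(4) = mex{0,1} = 2
g(5) = mex{0,1} = 2
g(6) = mex{0,1,2} = 3
So g(6) = 3.
By the Sprague-Grundy theorem, the Grundy value of a sum of independent games is the XOR of the component values.
Combined value = 7 XOR 3 = 4.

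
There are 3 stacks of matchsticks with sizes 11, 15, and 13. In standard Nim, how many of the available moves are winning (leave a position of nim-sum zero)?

Write each in binary and XOR column by column:
  1011  (11)
  1111  (15)
  1101  (13)
  ----
  1001  (9)
The overall nim-sum is X = 9. A stack of size p has a winning move iff p XOR X < p (reduce it to p XOR X).
  11: 11 XOR 9 = 2 < 11 — winning move (to 2).
  15: 15 XOR 9 = 6 < 15 — winning move (to 6).
  13: 13 XOR 9 = 4 < 13 — winning move (to 4).
That gives 3 winning moves.

3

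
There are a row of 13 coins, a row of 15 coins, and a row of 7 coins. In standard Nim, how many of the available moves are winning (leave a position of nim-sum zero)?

Nim-sum: 13 ^ 15 ^ 7 = 5.
The overall nim-sum is X = 5. A row of size p has a winning move iff p XOR X < p (reduce it to p XOR X).
  13: 13 XOR 5 = 8 < 13 — winning move (to 8).
  15: 15 XOR 5 = 10 < 15 — winning move (to 10).
  7: 7 XOR 5 = 2 < 7 — winning move (to 2).
That gives 3 winning moves.

3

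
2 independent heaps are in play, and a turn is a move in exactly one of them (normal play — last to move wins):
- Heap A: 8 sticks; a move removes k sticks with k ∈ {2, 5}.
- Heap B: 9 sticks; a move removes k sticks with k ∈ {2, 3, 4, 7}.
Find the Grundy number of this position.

Grundy values for heap A (subtraction set {2, 5}):
k:     0  1  2  3  4  5  6  7  8
g(k):  0  0  1  1  0  2  1  0  0
So g(8) = 0.
Build the Grundy sequence for heap B with g(k) = mex{g(k−s) : s ∈ {2, 3, 4, 7}, s ≤ k}:
g(0) = mex{} = 0
g(1) = mex{} = 0
g(2) = mex{0} = 1
g(3) = mex{0} = 1
g(4) = mex{0,1} = 2
g(5) = mex{0,1} = 2
g(6) = mex{1,2} = 0
g(7) = mex{0,1,2} = 3
g(8) = mex{0,2} = 1
g(9) = mex{0,1,2,3} = 4
So g(9) = 4.
The value of a disjunctive sum is the nim-sum of the parts.
Combined value = 0 ⊕ 4 = 4.

4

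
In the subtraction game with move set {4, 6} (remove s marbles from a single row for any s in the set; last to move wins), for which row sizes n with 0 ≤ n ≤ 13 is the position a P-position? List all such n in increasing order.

0, 1, 2, 3, 10, 11, 12, 13

Compute g(0), g(1), … for moves {4, 6}:
g(0) = mex{} = 0
g(1) = mex{} = 0
g(2) = mex{} = 0
g(3) = mex{} = 0
g(4) = mex{0} = 1
g(5) = mex{0} = 1
g(6) = mex{0} = 1
g(7) = mex{0} = 1
g(8) = mex{0,1} = 2
g(9) = mex{0,1} = 2
g(10) = mex{1} = 0
g(11) = mex{1} = 0
g(12) = mex{1,2} = 0
g(13) = mex{1,2} = 0
The P-positions (g = 0) in 0..13 are 0, 1, 2, 3, 10, 11, 12, 13.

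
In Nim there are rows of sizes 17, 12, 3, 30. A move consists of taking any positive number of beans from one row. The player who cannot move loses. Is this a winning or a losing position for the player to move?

Losing position

Compute the nim-sum pairwise:
17 ^ 12 = 29
29 ^ 3 = 30
30 ^ 30 = 0
The nim-sum is 0, so this is a P-position: the player to move is in a losing position under optimal play.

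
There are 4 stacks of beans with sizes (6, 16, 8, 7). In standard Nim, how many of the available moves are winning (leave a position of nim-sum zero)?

1

Compute the nim-sum pairwise:
6 ⊕ 16 = 22
22 ⊕ 8 = 30
30 ⊕ 7 = 25
The overall nim-sum is X = 25. A stack of size p has a winning move iff p XOR X < p (reduce it to p XOR X).
  6: 6 XOR 25 = 31 ≥ 6 — no move.
  16: 16 XOR 25 = 9 < 16 — winning move (to 9).
  8: 8 XOR 25 = 17 ≥ 8 — no move.
  7: 7 XOR 25 = 30 ≥ 7 — no move.
That gives 1 winning move.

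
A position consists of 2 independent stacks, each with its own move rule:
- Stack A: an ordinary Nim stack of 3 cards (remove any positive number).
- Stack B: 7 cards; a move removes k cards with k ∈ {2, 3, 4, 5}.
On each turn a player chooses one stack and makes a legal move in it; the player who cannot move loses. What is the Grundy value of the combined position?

Stack A is a plain Nim stack of size 3, so its Grundy value is 3.
Build the Grundy sequence for stack B with g(k) = mex{g(k−s) : s ∈ {2, 3, 4, 5}, s ≤ k}:
g(0) = mex{} = 0
g(1) = mex{} = 0
g(2) = mex{0} = 1
g(3) = mex{0} = 1
g(4) = mex{0,1} = 2
g(5) = mex{0,1} = 2
g(6) = mex{0,1,2} = 3
g(7) = mex{1,2} = 0
So g(7) = 0.
By the Sprague-Grundy theorem, the Grundy value of a sum of independent games is the XOR of the component values.
Combined value = 3 XOR 0 = 3.

3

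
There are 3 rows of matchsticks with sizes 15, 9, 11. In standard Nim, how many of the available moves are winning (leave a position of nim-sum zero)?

Compute the nim-sum pairwise:
15 ^ 9 = 6
6 ^ 11 = 13
The overall nim-sum is X = 13. A row of size p has a winning move iff p XOR X < p (reduce it to p XOR X).
  15: 15 XOR 13 = 2 < 15 — winning move (to 2).
  9: 9 XOR 13 = 4 < 9 — winning move (to 4).
  11: 11 XOR 13 = 6 < 11 — winning move (to 6).
That gives 3 winning moves.

3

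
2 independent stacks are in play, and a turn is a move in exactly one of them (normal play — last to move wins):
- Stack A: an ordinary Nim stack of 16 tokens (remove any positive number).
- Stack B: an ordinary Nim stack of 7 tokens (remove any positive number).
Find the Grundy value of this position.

Stack A is a plain Nim stack of size 16, so its Grundy value is 16.
Stack B is a plain Nim stack of size 7, so its Grundy value is 7.
The value of a disjunctive sum is the nim-sum of the parts.
Combined value = 16 XOR 7 = 23.

23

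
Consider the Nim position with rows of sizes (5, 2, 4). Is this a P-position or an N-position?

N-position

Compute the nim-sum pairwise:
5 ^ 2 = 7
7 ^ 4 = 3
The nim-sum is 3 ≠ 0, so this is an N-position: the player to move can win.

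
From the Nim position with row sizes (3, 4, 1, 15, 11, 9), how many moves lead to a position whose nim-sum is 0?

Nim-sum: 3 XOR 4 XOR 1 XOR 15 XOR 11 XOR 9 = 11.
The overall nim-sum is X = 11. A row of size p has a winning move iff p XOR X < p (reduce it to p XOR X).
  3: 3 XOR 11 = 8 ≥ 3 — no move.
  4: 4 XOR 11 = 15 ≥ 4 — no move.
  1: 1 XOR 11 = 10 ≥ 1 — no move.
  15: 15 XOR 11 = 4 < 15 — winning move (to 4).
  11: 11 XOR 11 = 0 < 11 — winning move (to 0).
  9: 9 XOR 11 = 2 < 9 — winning move (to 2).
That gives 3 winning moves.

3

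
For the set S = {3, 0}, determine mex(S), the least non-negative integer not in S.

1

0 is in the set but 1 is not, so the mex is 1.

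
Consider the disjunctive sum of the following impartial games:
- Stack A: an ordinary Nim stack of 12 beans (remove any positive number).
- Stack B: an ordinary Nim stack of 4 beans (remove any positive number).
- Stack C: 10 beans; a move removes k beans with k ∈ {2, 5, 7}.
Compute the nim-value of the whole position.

8

Stack A is a plain Nim stack of size 12, so its Grundy value is 12.
Stack B is a plain Nim stack of size 4, so its Grundy value is 4.
Grundy values for stack C (subtraction set {2, 5, 7}):
g(0) = mex{} = 0
g(1) = mex{} = 0
g(2) = mex{0} = 1
g(3) = mex{0} = 1
g(4) = mex{1} = 0
g(5) = mex{0,1} = 2
g(6) = mex{0} = 1
g(7) = mex{0,1,2} = 3
g(8) = mex{0,1} = 2
g(9) = mex{0,1,3} = 2
g(10) = mex{1,2} = 0
So g(10) = 0.
By the Sprague-Grundy theorem, the Grundy value of a sum of independent games is the XOR of the component values.
Combined value = 12 XOR 4 XOR 0 = 8.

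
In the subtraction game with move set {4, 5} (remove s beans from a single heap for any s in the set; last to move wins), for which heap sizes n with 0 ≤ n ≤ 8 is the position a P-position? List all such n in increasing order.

0, 1, 2, 3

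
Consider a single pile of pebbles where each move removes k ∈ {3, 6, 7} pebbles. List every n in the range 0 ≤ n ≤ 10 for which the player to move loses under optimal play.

0, 1, 2, 10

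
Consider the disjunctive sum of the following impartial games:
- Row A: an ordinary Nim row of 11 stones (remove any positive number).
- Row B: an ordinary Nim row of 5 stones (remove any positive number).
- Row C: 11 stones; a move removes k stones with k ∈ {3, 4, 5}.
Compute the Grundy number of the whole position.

Row A is a plain Nim row of size 11, so its Grundy value is 11.
Row B is a plain Nim row of size 5, so its Grundy value is 5.
Grundy values for row C (subtraction set {3, 4, 5}):
k:     0  1  2  3  4  5  6  7  8  9 10 11
g(k):  0  0  0  1  1  1  2  2  0  0  0  1
So g(11) = 1.
The value of a disjunctive sum is the nim-sum of the parts.
Combined value = 11 XOR 5 XOR 1 = 15.

15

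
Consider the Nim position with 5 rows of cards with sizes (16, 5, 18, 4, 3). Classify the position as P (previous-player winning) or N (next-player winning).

Write each in binary and XOR column by column:
  10000  (16)
  00101  (5)
  10010  (18)
  00100  (4)
  00011  (3)
  -----
  00000  (0)
The nim-sum is 0, so this is a P-position: the player to move is in a losing position under optimal play.

P-position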